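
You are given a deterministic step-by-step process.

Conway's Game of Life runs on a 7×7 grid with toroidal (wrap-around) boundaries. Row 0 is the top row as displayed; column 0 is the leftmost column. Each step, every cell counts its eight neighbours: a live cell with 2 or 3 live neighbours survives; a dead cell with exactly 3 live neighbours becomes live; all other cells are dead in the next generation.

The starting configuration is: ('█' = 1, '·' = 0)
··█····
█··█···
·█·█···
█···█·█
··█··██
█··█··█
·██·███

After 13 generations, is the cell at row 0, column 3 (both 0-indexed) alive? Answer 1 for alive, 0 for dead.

gen 0: ··█····
█··█···
·█·█···
█···█·█
··█··██
█··█··█
·██·███
gen 1: █·█·███
·█·█···
·████·█
█████·█
·█·██··
···█···
·██·███
gen 2: ·······
·······
······█
······█
·█···█·
██·····
·██····
gen 3: ·······
·······
·······
█····██
·█····█
█······
███····
gen 4: ·█·····
·······
······█
█····██
·█···█·
··█···█
██·····
gen 5: ██·····
·······
█····██
█····█·
·█···█·
··█···█
███····
gen 6: █·█····
·█·····
█····█·
██··██·
██···█·
··█···█
··█···█
gen 7: █·█····
██····█
█···██·
····██·
··█·██·
··█··██
█·██··█
gen 8: ··██···
·····█·
██··█··
·······
·······
█·█····
█·██·█·
gen 9: ·███··█
·████··
·······
·······
·······
··██··█
····█·█
gen 10: ·█·····
██··█··
··██···
·······
·······
···█·█·
·█··█·█
gen 11: ·██··█·
██·█···
·███···
·······
·······
····██·
█·█·██·
gen 12: ·····█·
█··██··
██·█···
··█····
·······
···████
··█····
gen 13: ···██··
█████·█
██·██··
·██····
···███·
···███·
···█··█

1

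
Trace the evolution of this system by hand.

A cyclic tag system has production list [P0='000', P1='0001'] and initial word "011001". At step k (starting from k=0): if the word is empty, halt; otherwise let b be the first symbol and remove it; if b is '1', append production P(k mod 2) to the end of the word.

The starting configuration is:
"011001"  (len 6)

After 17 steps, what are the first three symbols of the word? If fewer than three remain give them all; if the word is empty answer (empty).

[0] "011001"  (len 6)
[1] "11001"  (len 5)
[2] "10010001"  (len 8)
[3] "0010001000"  (len 10)
[4] "010001000"  (len 9)
[5] "10001000"  (len 8)
[6] "00010000001"  (len 11)
[7] "0010000001"  (len 10)
[8] "010000001"  (len 9)
[9] "10000001"  (len 8)
[10] "00000010001"  (len 11)
[11] "0000010001"  (len 10)
[12] "000010001"  (len 9)
[13] "00010001"  (len 8)
[14] "0010001"  (len 7)
[15] "010001"  (len 6)
[16] "10001"  (len 5)
[17] "0001000"  (len 7)

000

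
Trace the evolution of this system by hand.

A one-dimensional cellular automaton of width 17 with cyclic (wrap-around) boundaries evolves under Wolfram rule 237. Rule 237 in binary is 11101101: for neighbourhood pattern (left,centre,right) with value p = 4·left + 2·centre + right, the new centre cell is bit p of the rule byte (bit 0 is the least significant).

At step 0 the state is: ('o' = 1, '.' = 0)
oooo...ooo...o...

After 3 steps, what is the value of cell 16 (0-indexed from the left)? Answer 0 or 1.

1

0) oooo...ooo...o...
1) oooo.o.ooo.o.o.o.
2) ooooooooooooooooo
3) ooooooooooooooooo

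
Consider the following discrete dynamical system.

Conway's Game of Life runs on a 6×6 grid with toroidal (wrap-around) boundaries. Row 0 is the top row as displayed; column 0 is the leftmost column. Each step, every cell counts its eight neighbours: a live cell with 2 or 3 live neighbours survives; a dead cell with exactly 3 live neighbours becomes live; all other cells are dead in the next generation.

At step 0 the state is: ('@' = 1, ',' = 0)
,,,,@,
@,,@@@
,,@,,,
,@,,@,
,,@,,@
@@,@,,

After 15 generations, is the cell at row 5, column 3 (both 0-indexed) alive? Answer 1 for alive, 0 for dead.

t=0: ,,,,@,
@,,@@@
,,@,,,
,@,,@,
,,@,,@
@@,@,,
t=1: ,@@,,,
,,,@@@
@@@,,,
,@@@,,
,,@@@@
@@@@@@
t=2: ,,,,,,
,,,@@@
@,,,,@
,,,,,@
,,,,,,
,,,,,,
t=3: ,,,,@,
@,,,@@
@,,,,,
@,,,,@
,,,,,,
,,,,,,
t=4: ,,,,@,
@,,,@,
,@,,@,
@,,,,@
,,,,,,
,,,,,,
t=5: ,,,,,@
,,,@@,
,@,,@,
@,,,,@
,,,,,,
,,,,,,
t=6: ,,,,@,
,,,@@@
@,,@@,
@,,,,@
,,,,,,
,,,,,,
t=7: ,,,@@@
,,,,,,
@,,@,,
@,,,@@
,,,,,,
,,,,,,
t=8: ,,,,@,
,,,@,@
@,,,@,
@,,,@@
,,,,,@
,,,,@,
t=9: ,,,@@@
,,,@,@
@,,@,,
@,,,@,
@,,,,,
,,,,@@
t=10: @,,@,,
@,@@,@
@,,@,,
@@,,,,
@,,,@,
@,,@,,
t=11: @,,@,,
@,@@,@
,,,@@,
@@,,,,
@,,,,,
@@,@@,
t=12: ,,,,,,
@@@,,@
,,,@@,
@@,,,@
,,@,,,
@@@@@,
t=13: ,,,,@,
@@@@@@
,,,@@,
@@@@@@
,,,,@,
,@@@,,
t=14: ,,,,,,
@@@,,,
,,,,,,
@@@,,,
,,,,,,
,,@@@,
t=15: ,,,,,,
,@,,,,
,,,,,,
,@,,,,
,,,,,,
,,,@,,

1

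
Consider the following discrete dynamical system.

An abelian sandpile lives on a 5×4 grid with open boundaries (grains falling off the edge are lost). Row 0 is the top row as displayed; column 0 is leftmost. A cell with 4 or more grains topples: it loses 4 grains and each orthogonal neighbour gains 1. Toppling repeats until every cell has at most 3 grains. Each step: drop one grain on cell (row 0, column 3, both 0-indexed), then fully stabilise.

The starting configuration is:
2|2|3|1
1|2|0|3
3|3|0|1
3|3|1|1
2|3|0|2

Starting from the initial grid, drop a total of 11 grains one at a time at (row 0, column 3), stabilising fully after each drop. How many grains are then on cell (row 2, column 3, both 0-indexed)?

step 0: 2|2|3|1
1|2|0|3
3|3|0|1
3|3|1|1
2|3|0|2
step 1: 2|2|3|2
1|2|0|3
3|3|0|1
3|3|1|1
2|3|0|2
step 2: 2|2|3|3
1|2|0|3
3|3|0|1
3|3|1|1
2|3|0|2
step 3: 2|3|0|2
1|2|2|0
3|3|0|2
3|3|1|1
2|3|0|2
step 4: 2|3|0|3
1|2|2|0
3|3|0|2
3|3|1|1
2|3|0|2
step 5: 2|3|1|0
1|2|2|1
3|3|0|2
3|3|1|1
2|3|0|2
step 6: 2|3|1|1
1|2|2|1
3|3|0|2
3|3|1|1
2|3|0|2
step 7: 2|3|1|2
1|2|2|1
3|3|0|2
3|3|1|1
2|3|0|2
step 8: 2|3|1|3
1|2|2|1
3|3|0|2
3|3|1|1
2|3|0|2
step 9: 2|3|2|0
1|2|2|2
3|3|0|2
3|3|1|1
2|3|0|2
step 10: 2|3|2|1
1|2|2|2
3|3|0|2
3|3|1|1
2|3|0|2
step 11: 2|3|2|2
1|2|2|2
3|3|0|2
3|3|1|1
2|3|0|2

2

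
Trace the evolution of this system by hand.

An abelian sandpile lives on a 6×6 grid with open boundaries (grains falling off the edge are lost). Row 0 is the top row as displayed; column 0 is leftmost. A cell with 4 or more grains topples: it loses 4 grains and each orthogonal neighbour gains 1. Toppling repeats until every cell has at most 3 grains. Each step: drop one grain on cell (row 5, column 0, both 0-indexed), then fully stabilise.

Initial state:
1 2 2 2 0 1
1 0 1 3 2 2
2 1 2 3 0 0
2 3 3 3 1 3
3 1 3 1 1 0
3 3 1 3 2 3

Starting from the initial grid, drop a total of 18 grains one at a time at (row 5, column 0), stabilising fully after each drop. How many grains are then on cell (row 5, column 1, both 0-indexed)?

3

gen 0: 1 2 2 2 0 1
1 0 1 3 2 2
2 1 2 3 0 0
2 3 3 3 1 3
3 1 3 1 1 0
3 3 1 3 2 3
gen 1: 1 2 2 2 0 1
1 0 1 3 2 2
2 1 2 3 0 0
3 3 3 3 1 3
0 3 3 1 1 0
2 0 2 3 2 3
gen 2: 1 2 2 2 0 1
1 0 1 3 2 2
2 1 2 3 0 0
3 3 3 3 1 3
0 3 3 1 1 0
3 0 2 3 2 3
gen 3: 1 2 2 2 0 1
1 0 1 3 2 2
2 1 2 3 0 0
3 3 3 3 1 3
1 3 3 1 1 0
0 1 2 3 2 3
gen 4: 1 2 2 2 0 1
1 0 1 3 2 2
2 1 2 3 0 0
3 3 3 3 1 3
1 3 3 1 1 0
1 1 2 3 2 3
gen 5: 1 2 2 2 0 1
1 0 1 3 2 2
2 1 2 3 0 0
3 3 3 3 1 3
1 3 3 1 1 0
2 1 2 3 2 3
gen 6: 1 2 2 2 0 1
1 0 1 3 2 2
2 1 2 3 0 0
3 3 3 3 1 3
1 3 3 1 1 0
3 1 2 3 2 3
gen 7: 1 2 2 2 0 1
1 0 1 3 2 2
2 1 2 3 0 0
3 3 3 3 1 3
2 3 3 1 1 0
0 2 2 3 2 3
gen 8: 1 2 2 2 0 1
1 0 1 3 2 2
2 1 2 3 0 0
3 3 3 3 1 3
2 3 3 1 1 0
1 2 2 3 2 3
gen 9: 1 2 2 2 0 1
1 0 1 3 2 2
2 1 2 3 0 0
3 3 3 3 1 3
2 3 3 1 1 0
2 2 2 3 2 3
gen 10: 1 2 2 2 0 1
1 0 1 3 2 2
2 1 2 3 0 0
3 3 3 3 1 3
2 3 3 1 1 0
3 2 2 3 2 3
gen 11: 1 2 2 2 0 1
1 0 1 3 2 2
2 1 2 3 0 0
3 3 3 3 1 3
3 3 3 1 1 0
0 3 2 3 2 3
gen 12: 1 2 2 2 0 1
1 0 1 3 2 2
2 1 2 3 0 0
3 3 3 3 1 3
3 3 3 1 1 0
1 3 2 3 2 3
gen 13: 1 2 2 2 0 1
1 0 1 3 2 2
2 1 2 3 0 0
3 3 3 3 1 3
3 3 3 1 1 0
2 3 2 3 2 3
gen 14: 1 2 2 2 0 1
1 0 1 3 2 2
2 1 2 3 0 0
3 3 3 3 1 3
3 3 3 1 1 0
3 3 2 3 2 3
gen 15: 1 2 2 3 0 1
1 0 3 0 3 2
3 3 0 2 1 0
1 2 3 2 2 3
2 3 3 0 2 0
2 2 1 1 3 3
gen 16: 1 2 2 3 0 1
1 0 3 0 3 2
3 3 0 2 1 0
1 2 3 2 2 3
2 3 3 0 2 0
3 2 1 1 3 3
gen 17: 1 2 2 3 0 1
1 0 3 0 3 2
3 3 0 2 1 0
1 2 3 2 2 3
3 3 3 0 2 0
0 3 1 1 3 3
gen 18: 1 2 2 3 0 1
1 0 3 0 3 2
3 3 0 2 1 0
1 2 3 2 2 3
3 3 3 0 2 0
1 3 1 1 3 3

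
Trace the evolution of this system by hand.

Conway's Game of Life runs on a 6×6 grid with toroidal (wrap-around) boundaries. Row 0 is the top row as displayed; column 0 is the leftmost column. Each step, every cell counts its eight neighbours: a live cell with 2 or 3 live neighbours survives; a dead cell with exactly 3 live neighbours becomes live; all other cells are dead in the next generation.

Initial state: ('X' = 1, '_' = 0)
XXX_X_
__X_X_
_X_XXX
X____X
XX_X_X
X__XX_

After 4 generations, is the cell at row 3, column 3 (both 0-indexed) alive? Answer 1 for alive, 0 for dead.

step 0: XXX_X_
__X_X_
_X_XXX
X____X
XX_X_X
X__XX_
step 1: X_X_X_
______
_XXX__
___X__
_XXX__
______
step 2: ______
______
__XX__
____X_
__XX__
______
step 3: ______
______
___X__
____X_
___X__
______
step 4: ______
______
______
___XX_
______
______

1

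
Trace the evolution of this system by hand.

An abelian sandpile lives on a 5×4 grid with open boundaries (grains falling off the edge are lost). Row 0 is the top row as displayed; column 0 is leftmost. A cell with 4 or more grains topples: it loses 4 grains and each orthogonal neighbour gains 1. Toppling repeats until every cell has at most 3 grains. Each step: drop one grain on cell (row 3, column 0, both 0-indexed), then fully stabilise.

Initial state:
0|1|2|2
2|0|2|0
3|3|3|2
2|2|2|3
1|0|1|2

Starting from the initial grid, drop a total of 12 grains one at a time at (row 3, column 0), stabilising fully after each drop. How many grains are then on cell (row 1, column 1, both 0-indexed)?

3

k=0  0|1|2|2
2|0|2|0
3|3|3|2
2|2|2|3
1|0|1|2
k=1  0|1|2|2
2|0|2|0
3|3|3|2
3|2|2|3
1|0|1|2
k=2  0|1|2|2
3|1|3|1
1|2|2|0
2|1|1|1
2|1|2|3
k=3  0|1|2|2
3|1|3|1
1|2|2|0
3|1|1|1
2|1|2|3
k=4  0|1|2|2
3|1|3|1
2|2|2|0
0|2|1|1
3|1|2|3
k=5  0|1|2|2
3|1|3|1
2|2|2|0
1|2|1|1
3|1|2|3
k=6  0|1|2|2
3|1|3|1
2|2|2|0
2|2|1|1
3|1|2|3
k=7  0|1|2|2
3|1|3|1
2|2|2|0
3|2|1|1
3|1|2|3
k=8  0|1|2|2
3|1|3|1
3|2|2|0
1|3|1|1
0|2|2|3
k=9  0|1|2|2
3|1|3|1
3|2|2|0
2|3|1|1
0|2|2|3
k=10  0|1|2|2
3|1|3|1
3|2|2|0
3|3|1|1
0|2|2|3
k=11  1|1|2|2
0|3|3|1
2|0|3|0
2|1|2|1
1|3|2|3
k=12  1|1|2|2
0|3|3|1
2|0|3|0
3|1|2|1
1|3|2|3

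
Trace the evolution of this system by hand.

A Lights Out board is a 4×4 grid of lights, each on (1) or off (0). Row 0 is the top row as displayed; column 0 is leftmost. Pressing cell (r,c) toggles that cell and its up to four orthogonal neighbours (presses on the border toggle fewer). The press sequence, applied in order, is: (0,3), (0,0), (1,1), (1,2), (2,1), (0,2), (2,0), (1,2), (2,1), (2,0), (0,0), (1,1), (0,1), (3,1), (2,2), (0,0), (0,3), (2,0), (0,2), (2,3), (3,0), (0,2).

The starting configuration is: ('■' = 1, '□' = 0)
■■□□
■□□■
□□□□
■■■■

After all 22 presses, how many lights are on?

7

t=0: ■■□□
■□□■
□□□□
■■■■
t=1: ■■■■
■□□□
□□□□
■■■■
t=2: □□■■
□□□□
□□□□
■■■■
t=3: □■■■
■■■□
□■□□
■■■■
t=4: □■□■
■□□■
□■■□
■■■■
t=5: □■□■
■■□■
■□□□
■□■■
t=6: □□■□
■■■■
■□□□
■□■■
t=7: □□■□
□■■■
□■□□
□□■■
t=8: □□□□
□□□□
□■■□
□□■■
t=9: □□□□
□■□□
■□□□
□■■■
t=10: □□□□
■■□□
□■□□
■■■■
t=11: ■■□□
□■□□
□■□□
■■■■
t=12: ■□□□
■□■□
□□□□
■■■■
t=13: □■■□
■■■□
□□□□
■■■■
t=14: □■■□
■■■□
□■□□
□□□■
t=15: □■■□
■■□□
□□■■
□□■■
t=16: ■□■□
□■□□
□□■■
□□■■
t=17: ■□□■
□■□■
□□■■
□□■■
t=18: ■□□■
■■□■
■■■■
■□■■
t=19: ■■■□
■■■■
■■■■
■□■■
t=20: ■■■□
■■■□
■■□□
■□■□
t=21: ■■■□
■■■□
□■□□
□■■□
t=22: ■□□■
■■□□
□■□□
□■■□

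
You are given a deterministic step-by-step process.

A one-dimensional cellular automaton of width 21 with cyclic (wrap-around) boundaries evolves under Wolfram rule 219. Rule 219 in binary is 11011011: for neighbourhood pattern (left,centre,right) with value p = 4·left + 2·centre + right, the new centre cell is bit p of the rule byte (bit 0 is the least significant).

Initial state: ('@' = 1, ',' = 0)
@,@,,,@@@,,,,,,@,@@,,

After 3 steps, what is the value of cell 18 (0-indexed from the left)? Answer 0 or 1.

gen 0: @,@,,,@@@,,,,,,@,@@,,
gen 1: ,,,@@@@@@@@@@@@,,@@@@
gen 2: @@@@@@@@@@@@@@@@@@@@@
gen 3: @@@@@@@@@@@@@@@@@@@@@

1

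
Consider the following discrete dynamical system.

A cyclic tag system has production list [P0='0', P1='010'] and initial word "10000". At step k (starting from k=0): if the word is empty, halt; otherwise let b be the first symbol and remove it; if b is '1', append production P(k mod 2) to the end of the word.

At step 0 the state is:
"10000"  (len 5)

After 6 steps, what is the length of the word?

0

0) "10000"  (len 5)
1) "00000"  (len 5)
2) "0000"  (len 4)
3) "000"  (len 3)
4) "00"  (len 2)
5) "0"  (len 1)
6) (halted — word empty)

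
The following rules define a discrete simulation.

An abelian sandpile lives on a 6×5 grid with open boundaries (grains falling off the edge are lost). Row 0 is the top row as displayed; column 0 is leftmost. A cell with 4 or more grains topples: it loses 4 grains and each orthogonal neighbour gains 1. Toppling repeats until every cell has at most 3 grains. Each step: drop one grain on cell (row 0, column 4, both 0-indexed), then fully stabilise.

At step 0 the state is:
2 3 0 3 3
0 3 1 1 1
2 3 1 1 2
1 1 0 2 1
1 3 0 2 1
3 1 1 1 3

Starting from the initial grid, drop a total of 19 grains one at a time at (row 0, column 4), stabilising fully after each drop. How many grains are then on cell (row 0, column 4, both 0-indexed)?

2

k=0  2 3 0 3 3
0 3 1 1 1
2 3 1 1 2
1 1 0 2 1
1 3 0 2 1
3 1 1 1 3
k=1  2 3 1 0 1
0 3 1 2 2
2 3 1 1 2
1 1 0 2 1
1 3 0 2 1
3 1 1 1 3
k=2  2 3 1 0 2
0 3 1 2 2
2 3 1 1 2
1 1 0 2 1
1 3 0 2 1
3 1 1 1 3
k=3  2 3 1 0 3
0 3 1 2 2
2 3 1 1 2
1 1 0 2 1
1 3 0 2 1
3 1 1 1 3
k=4  2 3 1 1 0
0 3 1 2 3
2 3 1 1 2
1 1 0 2 1
1 3 0 2 1
3 1 1 1 3
k=5  2 3 1 1 1
0 3 1 2 3
2 3 1 1 2
1 1 0 2 1
1 3 0 2 1
3 1 1 1 3
k=6  2 3 1 1 2
0 3 1 2 3
2 3 1 1 2
1 1 0 2 1
1 3 0 2 1
3 1 1 1 3
k=7  2 3 1 1 3
0 3 1 2 3
2 3 1 1 2
1 1 0 2 1
1 3 0 2 1
3 1 1 1 3
k=8  2 3 1 2 1
0 3 1 3 0
2 3 1 1 3
1 1 0 2 1
1 3 0 2 1
3 1 1 1 3
k=9  2 3 1 2 2
0 3 1 3 0
2 3 1 1 3
1 1 0 2 1
1 3 0 2 1
3 1 1 1 3
k=10  2 3 1 2 3
0 3 1 3 0
2 3 1 1 3
1 1 0 2 1
1 3 0 2 1
3 1 1 1 3
k=11  2 3 1 3 0
0 3 1 3 1
2 3 1 1 3
1 1 0 2 1
1 3 0 2 1
3 1 1 1 3
k=12  2 3 1 3 1
0 3 1 3 1
2 3 1 1 3
1 1 0 2 1
1 3 0 2 1
3 1 1 1 3
k=13  2 3 1 3 2
0 3 1 3 1
2 3 1 1 3
1 1 0 2 1
1 3 0 2 1
3 1 1 1 3
k=14  2 3 1 3 3
0 3 1 3 1
2 3 1 1 3
1 1 0 2 1
1 3 0 2 1
3 1 1 1 3
k=15  2 3 2 1 1
0 3 2 0 3
2 3 1 2 3
1 1 0 2 1
1 3 0 2 1
3 1 1 1 3
k=16  2 3 2 1 2
0 3 2 0 3
2 3 1 2 3
1 1 0 2 1
1 3 0 2 1
3 1 1 1 3
k=17  2 3 2 1 3
0 3 2 0 3
2 3 1 2 3
1 1 0 2 1
1 3 0 2 1
3 1 1 1 3
k=18  2 3 2 2 1
0 3 2 1 1
2 3 1 3 0
1 1 0 2 2
1 3 0 2 1
3 1 1 1 3
k=19  2 3 2 2 2
0 3 2 1 1
2 3 1 3 0
1 1 0 2 2
1 3 0 2 1
3 1 1 1 3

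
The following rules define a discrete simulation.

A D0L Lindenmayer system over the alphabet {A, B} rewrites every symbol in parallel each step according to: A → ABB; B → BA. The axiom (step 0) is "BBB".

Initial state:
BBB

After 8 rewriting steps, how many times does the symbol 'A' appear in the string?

1224

0) BBB
1) BABABA
2) BAABBBAABBBAABB
3) BAABBABBBABABAABBABBBABABAABBABBBABA
4) BAABBABBBABAABBBABABAABBBAABBBAABBABBBABAABBBABABAABBBAABBBAABBABBBABAABBBABABAABBBAABB
5) BAABBABBBABAABBBABABAABBBAABBABBBABABAABBBAABBBAABBABBBABA…ABBBABABAABBBAABBABBBABABAABBBAABBBAABBABBBABABAABBABBBABA  (len 210)
6) BAABBABBBABAABBBABABAABBBAABBABBBABABAABBBAABBBAABBABBBABA…BAABBABBBABAABBBABABAABBBAABBBAABBABBBABAABBBABABAABBBAABB  (len 507)
7) BAABBABBBABAABBBABABAABBBAABBABBBABABAABBBAABBBAABBABBBABA…ABBBABABAABBBAABBABBBABABAABBBAABBBAABBABBBABABAABBABBBABA  (len 1224)
8) BAABBABBBABAABBBABABAABBBAABBABBBABABAABBBAABBBAABBABBBABA…BAABBABBBABAABBBABABAABBBAABBBAABBABBBABAABBBABABAABBBAABB  (len 2955)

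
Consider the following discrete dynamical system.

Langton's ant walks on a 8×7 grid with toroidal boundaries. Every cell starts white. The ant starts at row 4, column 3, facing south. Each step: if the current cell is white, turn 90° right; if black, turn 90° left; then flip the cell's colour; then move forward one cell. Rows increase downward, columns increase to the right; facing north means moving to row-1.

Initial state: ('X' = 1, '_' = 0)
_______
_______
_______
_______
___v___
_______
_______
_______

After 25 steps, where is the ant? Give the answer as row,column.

step 0: _______
_______
_______
_______
___v___
_______
_______
_______
step 1: _______
_______
_______
_______
__<X___
_______
_______
_______
step 2: _______
_______
_______
__^____
__XX___
_______
_______
_______
step 3: _______
_______
_______
__X>___
__XX___
_______
_______
_______
step 4: _______
_______
_______
__XX___
__Xv___
_______
_______
_______
step 5: _______
_______
_______
__XX___
__X_>__
_______
_______
_______
step 6: _______
_______
_______
__XX___
__X_X__
____v__
_______
_______
step 7: _______
_______
_______
__XX___
__X_X__
___<X__
_______
_______
step 8: _______
_______
_______
__XX___
__X^X__
___XX__
_______
_______
step 9: _______
_______
_______
__XX___
__XX>__
___XX__
_______
_______
step 10: _______
_______
_______
__XX^__
__XX___
___XX__
_______
_______
step 11: _______
_______
_______
__XXX>_
__XX___
___XX__
_______
_______
step 12: _______
_______
_______
__XXXX_
__XX_v_
___XX__
_______
_______
step 13: _______
_______
_______
__XXXX_
__XX<X_
___XX__
_______
_______
step 14: _______
_______
_______
__XX^X_
__XXXX_
___XX__
_______
_______
step 15: _______
_______
_______
__X<_X_
__XXXX_
___XX__
_______
_______
step 16: _______
_______
_______
__X__X_
__XvXX_
___XX__
_______
_______
step 17: _______
_______
_______
__X__X_
__X_>X_
___XX__
_______
_______
step 18: _______
_______
_______
__X_^X_
__X__X_
___XX__
_______
_______
step 19: _______
_______
_______
__X_X>_
__X__X_
___XX__
_______
_______
step 20: _______
_______
_____^_
__X_X__
__X__X_
___XX__
_______
_______
step 21: _______
_______
_____X>
__X_X__
__X__X_
___XX__
_______
_______
step 22: _______
_______
_____XX
__X_X_v
__X__X_
___XX__
_______
_______
step 23: _______
_______
_____XX
__X_X<X
__X__X_
___XX__
_______
_______
step 24: _______
_______
_____^X
__X_XXX
__X__X_
___XX__
_______
_______
step 25: _______
_______
____<_X
__X_XXX
__X__X_
___XX__
_______
_______

2,4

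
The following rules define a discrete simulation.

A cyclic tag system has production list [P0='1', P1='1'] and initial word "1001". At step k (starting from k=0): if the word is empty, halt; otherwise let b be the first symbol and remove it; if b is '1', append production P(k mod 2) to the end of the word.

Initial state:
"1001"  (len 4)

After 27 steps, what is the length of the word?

2

gen 0: "1001"  (len 4)
gen 1: "0011"  (len 4)
gen 2: "011"  (len 3)
gen 3: "11"  (len 2)
gen 4: "11"  (len 2)
gen 5: "11"  (len 2)
gen 6: "11"  (len 2)
gen 7: "11"  (len 2)
gen 8: "11"  (len 2)
gen 9: "11"  (len 2)
gen 10: "11"  (len 2)
gen 11: "11"  (len 2)
gen 12: "11"  (len 2)
gen 13: "11"  (len 2)
gen 14: "11"  (len 2)
gen 15: "11"  (len 2)
gen 16: "11"  (len 2)
gen 17: "11"  (len 2)
gen 18: "11"  (len 2)
gen 19: "11"  (len 2)
gen 20: "11"  (len 2)
gen 21: "11"  (len 2)
gen 22: "11"  (len 2)
gen 23: "11"  (len 2)
gen 24: "11"  (len 2)
gen 25: "11"  (len 2)
gen 26: "11"  (len 2)
gen 27: "11"  (len 2)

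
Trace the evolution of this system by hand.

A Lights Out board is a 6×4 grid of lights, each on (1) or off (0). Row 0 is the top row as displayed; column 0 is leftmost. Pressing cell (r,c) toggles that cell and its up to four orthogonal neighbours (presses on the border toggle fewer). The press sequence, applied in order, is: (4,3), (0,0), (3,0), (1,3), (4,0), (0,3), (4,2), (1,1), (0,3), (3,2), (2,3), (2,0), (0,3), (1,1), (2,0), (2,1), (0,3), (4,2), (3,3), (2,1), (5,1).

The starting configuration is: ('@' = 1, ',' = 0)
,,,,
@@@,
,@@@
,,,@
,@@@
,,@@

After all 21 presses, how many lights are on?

12

k=0  ,,,,
@@@,
,@@@
,,,@
,@@@
,,@@
k=1  ,,,,
@@@,
,@@@
,,,,
,@,,
,,@,
k=2  @@,,
,@@,
,@@@
,,,,
,@,,
,,@,
k=3  @@,,
,@@,
@@@@
@@,,
@@,,
,,@,
k=4  @@,@
,@,@
@@@,
@@,,
@@,,
,,@,
k=5  @@,@
,@,@
@@@,
,@,,
,,,,
@,@,
k=6  @@@,
,@,,
@@@,
,@,,
,,,,
@,@,
k=7  @@@,
,@,,
@@@,
,@@,
,@@@
@,,,
k=8  @,@,
@,@,
@,@,
,@@,
,@@@
@,,,
k=9  @,,@
@,@@
@,@,
,@@,
,@@@
@,,,
k=10  @,,@
@,@@
@,,,
,,,@
,@,@
@,,,
k=11  @,,@
@,@,
@,@@
,,,,
,@,@
@,,,
k=12  @,,@
,,@,
,@@@
@,,,
,@,@
@,,,
k=13  @,@,
,,@@
,@@@
@,,,
,@,@
@,,,
k=14  @@@,
@@,@
,,@@
@,,,
,@,@
@,,,
k=15  @@@,
,@,@
@@@@
,,,,
,@,@
@,,,
k=16  @@@,
,,,@
,,,@
,@,,
,@,@
@,,,
k=17  @@,@
,,,,
,,,@
,@,,
,@,@
@,,,
k=18  @@,@
,,,,
,,,@
,@@,
,,@,
@,@,
k=19  @@,@
,,,,
,,,,
,@,@
,,@@
@,@,
k=20  @@,@
,@,,
@@@,
,,,@
,,@@
@,@,
k=21  @@,@
,@,,
@@@,
,,,@
,@@@
,@,,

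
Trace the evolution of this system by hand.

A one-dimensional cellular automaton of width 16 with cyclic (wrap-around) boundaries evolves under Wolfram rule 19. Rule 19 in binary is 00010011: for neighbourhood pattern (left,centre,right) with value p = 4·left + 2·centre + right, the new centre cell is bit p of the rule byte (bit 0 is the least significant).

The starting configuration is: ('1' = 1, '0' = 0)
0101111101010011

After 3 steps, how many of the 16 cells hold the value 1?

step 0: 0101111101010011
step 1: 0000000000001100
step 2: 1111111111110011
step 3: 0000000000001100

2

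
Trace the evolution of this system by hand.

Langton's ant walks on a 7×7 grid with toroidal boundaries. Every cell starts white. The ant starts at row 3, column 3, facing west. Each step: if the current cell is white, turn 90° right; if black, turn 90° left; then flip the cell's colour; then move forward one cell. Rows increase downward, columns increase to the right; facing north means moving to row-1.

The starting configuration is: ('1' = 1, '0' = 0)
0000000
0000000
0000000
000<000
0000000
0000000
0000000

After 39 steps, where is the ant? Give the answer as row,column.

0) 0000000
0000000
0000000
000<000
0000000
0000000
0000000
1) 0000000
0000000
000^000
0001000
0000000
0000000
0000000
2) 0000000
0000000
0001>00
0001000
0000000
0000000
0000000
3) 0000000
0000000
0001100
0001v00
0000000
0000000
0000000
4) 0000000
0000000
0001100
000<100
0000000
0000000
0000000
5) 0000000
0000000
0001100
0000100
000v000
0000000
0000000
6) 0000000
0000000
0001100
0000100
00<1000
0000000
0000000
7) 0000000
0000000
0001100
00^0100
0011000
0000000
0000000
8) 0000000
0000000
0001100
001>100
0011000
0000000
0000000
9) 0000000
0000000
0001100
0011100
001v000
0000000
0000000
10) 0000000
0000000
0001100
0011100
0010>00
0000000
0000000
11) 0000000
0000000
0001100
0011100
0010100
0000v00
0000000
12) 0000000
0000000
0001100
0011100
0010100
000<100
0000000
13) 0000000
0000000
0001100
0011100
001^100
0001100
0000000
14) 0000000
0000000
0001100
0011100
0011>00
0001100
0000000
15) 0000000
0000000
0001100
0011^00
0011000
0001100
0000000
16) 0000000
0000000
0001100
001<000
0011000
0001100
0000000
17) 0000000
0000000
0001100
0010000
001v000
0001100
0000000
18) 0000000
0000000
0001100
0010000
0010>00
0001100
0000000
19) 0000000
0000000
0001100
0010000
0010100
0001v00
0000000
20) 0000000
0000000
0001100
0010000
0010100
00010>0
0000000
21) 0000000
0000000
0001100
0010000
0010100
0001010
00000v0
22) 0000000
0000000
0001100
0010000
0010100
0001010
0000<10
23) 0000000
0000000
0001100
0010000
0010100
0001^10
0000110
24) 0000000
0000000
0001100
0010000
0010100
00011>0
0000110
25) 0000000
0000000
0001100
0010000
00101^0
0001100
0000110
26) 0000000
0000000
0001100
0010000
001011>
0001100
0000110
27) 0000000
0000000
0001100
0010000
0010111
000110v
0000110
28) 0000000
0000000
0001100
0010000
0010111
00011<1
0000110
29) 0000000
0000000
0001100
0010000
00101^1
0001111
0000110
30) 0000000
0000000
0001100
0010000
0010<01
0001111
0000110
31) 0000000
0000000
0001100
0010000
0010001
0001v11
0000110
32) 0000000
0000000
0001100
0010000
0010001
00010>1
0000110
33) 0000000
0000000
0001100
0010000
00100^1
0001001
0000110
34) 0000000
0000000
0001100
0010000
001001>
0001001
0000110
35) 0000000
0000000
0001100
001000^
0010010
0001001
0000110
36) 0000000
0000000
0001100
>010001
0010010
0001001
0000110
37) 0000000
0000000
0001100
1010001
v010010
0001001
0000110
38) 0000000
0000000
0001100
1010001
101001<
0001001
0000110
39) 0000000
0000000
0001100
101000^
1010011
0001001
0000110

3,6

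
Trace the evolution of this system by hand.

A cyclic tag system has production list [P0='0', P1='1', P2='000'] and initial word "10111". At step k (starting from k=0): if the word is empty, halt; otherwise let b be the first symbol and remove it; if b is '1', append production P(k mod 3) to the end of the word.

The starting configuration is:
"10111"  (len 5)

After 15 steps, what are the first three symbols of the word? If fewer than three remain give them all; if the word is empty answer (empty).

[0] "10111"  (len 5)
[1] "01110"  (len 5)
[2] "1110"  (len 4)
[3] "110000"  (len 6)
[4] "100000"  (len 6)
[5] "000001"  (len 6)
[6] "00001"  (len 5)
[7] "0001"  (len 4)
[8] "001"  (len 3)
[9] "01"  (len 2)
[10] "1"  (len 1)
[11] "1"  (len 1)
[12] "000"  (len 3)
[13] "00"  (len 2)
[14] "0"  (len 1)
[15] (halted — word empty)

(empty)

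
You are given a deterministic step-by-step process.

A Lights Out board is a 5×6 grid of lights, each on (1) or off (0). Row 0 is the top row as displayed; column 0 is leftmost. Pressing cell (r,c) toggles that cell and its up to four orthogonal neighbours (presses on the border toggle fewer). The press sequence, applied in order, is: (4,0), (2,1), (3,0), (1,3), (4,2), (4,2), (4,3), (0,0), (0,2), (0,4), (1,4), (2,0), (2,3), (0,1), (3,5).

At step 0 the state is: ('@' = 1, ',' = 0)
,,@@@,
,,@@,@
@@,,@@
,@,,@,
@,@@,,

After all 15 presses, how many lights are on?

0) ,,@@@,
,,@@,@
@@,,@@
,@,,@,
@,@@,,
1) ,,@@@,
,,@@,@
@@,,@@
@@,,@,
,@@@,,
2) ,,@@@,
,@@@,@
,,@,@@
@,,,@,
,@@@,,
3) ,,@@@,
,@@@,@
@,@,@@
,@,,@,
@@@@,,
4) ,,@,@,
,@,,@@
@,@@@@
,@,,@,
@@@@,,
5) ,,@,@,
,@,,@@
@,@@@@
,@@,@,
@,,,,,
6) ,,@,@,
,@,,@@
@,@@@@
,@,,@,
@@@@,,
7) ,,@,@,
,@,,@@
@,@@@@
,@,@@,
@@,,@,
8) @@@,@,
@@,,@@
@,@@@@
,@,@@,
@@,,@,
9) @,,@@,
@@@,@@
@,@@@@
,@,@@,
@@,,@,
10) @,,,,@
@@@,,@
@,@@@@
,@,@@,
@@,,@,
11) @,,,@@
@@@@@,
@,@@,@
,@,@@,
@@,,@,
12) @,,,@@
,@@@@,
,@@@,@
@@,@@,
@@,,@,
13) @,,,@@
,@@,@,
,@,,@@
@@,,@,
@@,,@,
14) ,@@,@@
,,@,@,
,@,,@@
@@,,@,
@@,,@,
15) ,@@,@@
,,@,@,
,@,,@,
@@,,,@
@@,,@@

15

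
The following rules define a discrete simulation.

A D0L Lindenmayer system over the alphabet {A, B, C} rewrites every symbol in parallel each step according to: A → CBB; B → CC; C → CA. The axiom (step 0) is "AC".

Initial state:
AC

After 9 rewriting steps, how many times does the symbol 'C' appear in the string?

0) AC
1) CBBCA
2) CACCCCCACBB
3) CACBBCACACACACACBBCACCCC
4) CACBBCACCCCCACBBCACBBCACBBCACBBCACBBCACCCCCACBBCACACACA
5) CACBBCACCCCCACBBCACACACACACBBCACCCCCACBBCACCCCCACBBCACCCCC…CCCCACBBCACCCCCACBBCACACACACACBBCACCCCCACBBCACBBCACBBCACBB  (len 123)
6) CACBBCACCCCCACBBCACACACACACBBCACCCCCACBBCACBBCACBBCACBBCAC…CCACBBCACACACACACBBCACCCCCACBBCACCCCCACBBCACCCCCACBBCACCCC  (len 274)
7) CACBBCACCCCCACBBCACACACACACBBCACCCCCACBBCACBBCACBBCACBBCAC…BBCACACACACACBBCACCCCCACBBCACACACACACBBCACCCCCACBBCACACACA  (len 617)
8) CACBBCACCCCCACBBCACACACACACBBCACCCCCACBBCACBBCACBBCACBBCAC…CBBCACBBCACCCCCACBBCACACACACACBBCACCCCCACBBCACBBCACBBCACBB  (len 1383)
9) CACBBCACCCCCACBBCACACACACACBBCACCCCCACBBCACBBCACBBCACBBCAC…CCACBBCACACACACACBBCACCCCCACBBCACCCCCACBBCACCCCCACBBCACCCC  (len 3096)

1681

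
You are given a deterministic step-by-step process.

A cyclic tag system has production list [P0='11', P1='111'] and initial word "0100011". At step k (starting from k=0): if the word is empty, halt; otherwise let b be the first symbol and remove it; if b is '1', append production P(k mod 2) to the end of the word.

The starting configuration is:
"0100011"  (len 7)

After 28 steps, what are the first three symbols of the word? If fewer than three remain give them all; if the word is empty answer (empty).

step 0: "0100011"  (len 7)
step 1: "100011"  (len 6)
step 2: "00011111"  (len 8)
step 3: "0011111"  (len 7)
step 4: "011111"  (len 6)
step 5: "11111"  (len 5)
step 6: "1111111"  (len 7)
step 7: "11111111"  (len 8)
step 8: "1111111111"  (len 10)
step 9: "11111111111"  (len 11)
step 10: "1111111111111"  (len 13)
step 11: "11111111111111"  (len 14)
step 12: "1111111111111111"  (len 16)
step 13: "11111111111111111"  (len 17)
step 14: "1111111111111111111"  (len 19)
step 15: "11111111111111111111"  (len 20)
step 16: "1111111111111111111111"  (len 22)
step 17: "11111111111111111111111"  (len 23)
step 18: "1111111111111111111111111"  (len 25)
step 19: "11111111111111111111111111"  (len 26)
step 20: "1111111111111111111111111111"  (len 28)
step 21: "11111111111111111111111111111"  (len 29)
step 22: "1111111111111111111111111111111"  (len 31)
step 23: "11111111111111111111111111111111"  (len 32)
step 24: "1111111111111111111111111111111111"  (len 34)
step 25: "11111111111111111111111111111111111"  (len 35)
step 26: "1111111111111111111111111111111111111"  (len 37)
step 27: "11111111111111111111111111111111111111"  (len 38)
step 28: "1111111111111111111111111111111111111111"  (len 40)

111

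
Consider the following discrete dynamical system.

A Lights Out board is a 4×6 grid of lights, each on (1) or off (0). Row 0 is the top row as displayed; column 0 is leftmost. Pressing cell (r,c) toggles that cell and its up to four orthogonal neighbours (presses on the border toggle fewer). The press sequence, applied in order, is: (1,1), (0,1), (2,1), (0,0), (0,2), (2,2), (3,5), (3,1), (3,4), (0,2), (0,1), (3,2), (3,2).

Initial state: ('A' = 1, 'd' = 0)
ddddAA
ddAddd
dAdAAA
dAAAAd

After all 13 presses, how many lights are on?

step 0: ddddAA
ddAddd
dAdAAA
dAAAAd
step 1: dAddAA
AAdddd
dddAAA
dAAAAd
step 2: AdAdAA
Addddd
dddAAA
dAAAAd
step 3: AdAdAA
AAdddd
AAAAAA
ddAAAd
step 4: dAAdAA
dAdddd
AAAAAA
ddAAAd
step 5: dddAAA
dAAddd
AAAAAA
ddAAAd
step 6: dddAAA
dAdddd
AdddAA
dddAAd
step 7: dddAAA
dAdddd
AdddAd
dddAdA
step 8: dddAAA
dAdddd
AAddAd
AAAAdA
step 9: dddAAA
dAdddd
AAdddd
AAAdAd
step 10: dAAdAA
dAAddd
AAdddd
AAAdAd
step 11: AdddAA
ddAddd
AAdddd
AAAdAd
step 12: AdddAA
ddAddd
AAAddd
AddAAd
step 13: AdddAA
ddAddd
AAdddd
AAAdAd

10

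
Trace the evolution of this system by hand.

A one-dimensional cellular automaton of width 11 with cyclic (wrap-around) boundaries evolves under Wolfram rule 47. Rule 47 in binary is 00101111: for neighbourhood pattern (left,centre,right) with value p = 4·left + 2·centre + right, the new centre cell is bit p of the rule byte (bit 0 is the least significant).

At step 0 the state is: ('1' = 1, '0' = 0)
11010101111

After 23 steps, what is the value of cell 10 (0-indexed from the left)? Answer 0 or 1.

0

step 0: 11010101111
step 1: 00111111000
step 2: 11100000011
step 3: 00001111110
step 4: 11111000000
step 5: 10000011111
step 6: 00111110000
step 7: 11100000111
step 8: 00001111100
step 9: 11111000001
step 10: 00000011111
step 11: 01111110000
step 12: 11000000111
step 13: 00011111100
step 14: 11110000001
step 15: 00000111111
step 16: 01111100000
step 17: 11000001111
step 18: 00011111000
step 19: 11110000011
step 20: 00000111110
step 21: 11111100000
step 22: 10000001111
step 23: 00111111000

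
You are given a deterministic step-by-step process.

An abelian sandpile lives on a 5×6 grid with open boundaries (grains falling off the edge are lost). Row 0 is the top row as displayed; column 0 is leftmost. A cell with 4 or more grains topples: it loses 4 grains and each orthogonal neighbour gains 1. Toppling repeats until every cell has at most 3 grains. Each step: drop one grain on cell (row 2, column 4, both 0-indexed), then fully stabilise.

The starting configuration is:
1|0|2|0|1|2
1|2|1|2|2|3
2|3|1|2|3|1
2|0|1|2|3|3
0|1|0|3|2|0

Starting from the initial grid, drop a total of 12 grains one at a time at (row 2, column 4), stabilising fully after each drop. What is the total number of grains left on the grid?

0) 1|0|2|0|1|2
1|2|1|2|2|3
2|3|1|2|3|1
2|0|1|2|3|3
0|1|0|3|2|0
1) 1|0|2|0|1|2
1|2|1|2|3|3
2|3|1|3|1|3
2|0|1|3|1|0
0|1|0|3|3|1
2) 1|0|2|0|1|2
1|2|1|2|3|3
2|3|1|3|2|3
2|0|1|3|1|0
0|1|0|3|3|1
3) 1|0|2|0|1|2
1|2|1|2|3|3
2|3|1|3|3|3
2|0|1|3|1|0
0|1|0|3|3|1
4) 1|0|2|1|2|3
1|2|2|0|3|1
2|3|2|3|0|2
2|0|2|2|1|2
0|1|1|1|1|2
5) 1|0|2|1|2|3
1|2|2|0|3|1
2|3|2|3|1|2
2|0|2|2|1|2
0|1|1|1|1|2
6) 1|0|2|1|2|3
1|2|2|0|3|1
2|3|2|3|2|2
2|0|2|2|1|2
0|1|1|1|1|2
7) 1|0|2|1|2|3
1|2|2|0|3|1
2|3|2|3|3|2
2|0|2|2|1|2
0|1|1|1|1|2
8) 1|0|2|1|3|3
1|2|2|2|0|2
2|3|3|0|2|3
2|0|2|3|2|2
0|1|1|1|1|2
9) 1|0|2|1|3|3
1|2|2|2|0|2
2|3|3|0|3|3
2|0|2|3|2|2
0|1|1|1|1|2
10) 1|0|2|1|3|3
1|2|2|2|1|3
2|3|3|1|1|0
2|0|2|3|3|3
0|1|1|1|1|2
11) 1|0|2|1|3|3
1|2|2|2|1|3
2|3|3|1|2|0
2|0|2|3|3|3
0|1|1|1|1|2
12) 1|0|2|1|3|3
1|2|2|2|1|3
2|3|3|1|3|0
2|0|2|3|3|3
0|1|1|1|1|2

52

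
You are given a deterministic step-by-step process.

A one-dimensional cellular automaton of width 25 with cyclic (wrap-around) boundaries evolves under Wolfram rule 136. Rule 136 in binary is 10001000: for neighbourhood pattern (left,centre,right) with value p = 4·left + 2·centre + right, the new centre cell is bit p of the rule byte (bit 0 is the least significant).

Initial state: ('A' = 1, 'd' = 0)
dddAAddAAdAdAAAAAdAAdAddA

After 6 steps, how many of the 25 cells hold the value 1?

0) dddAAddAAdAdAAAAAdAAdAddA
1) dddAdddAddddAAAAddAdddddd
2) ddddddddddddAAAdddddddddd
3) ddddddddddddAAddddddddddd
4) ddddddddddddAdddddddddddd
5) ddddddddddddddddddddddddd
6) ddddddddddddddddddddddddd

0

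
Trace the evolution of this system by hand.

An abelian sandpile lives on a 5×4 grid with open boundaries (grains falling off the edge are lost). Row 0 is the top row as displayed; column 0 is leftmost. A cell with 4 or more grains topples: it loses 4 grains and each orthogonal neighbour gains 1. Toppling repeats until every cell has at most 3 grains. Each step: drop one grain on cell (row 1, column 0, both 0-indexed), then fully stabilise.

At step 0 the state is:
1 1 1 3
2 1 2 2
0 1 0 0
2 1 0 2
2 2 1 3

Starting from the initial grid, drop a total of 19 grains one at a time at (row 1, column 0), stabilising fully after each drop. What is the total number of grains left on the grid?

37

k=0  1 1 1 3
2 1 2 2
0 1 0 0
2 1 0 2
2 2 1 3
k=1  1 1 1 3
3 1 2 2
0 1 0 0
2 1 0 2
2 2 1 3
k=2  2 1 1 3
0 2 2 2
1 1 0 0
2 1 0 2
2 2 1 3
k=3  2 1 1 3
1 2 2 2
1 1 0 0
2 1 0 2
2 2 1 3
k=4  2 1 1 3
2 2 2 2
1 1 0 0
2 1 0 2
2 2 1 3
k=5  2 1 1 3
3 2 2 2
1 1 0 0
2 1 0 2
2 2 1 3
k=6  3 1 1 3
0 3 2 2
2 1 0 0
2 1 0 2
2 2 1 3
k=7  3 1 1 3
1 3 2 2
2 1 0 0
2 1 0 2
2 2 1 3
k=8  3 1 1 3
2 3 2 2
2 1 0 0
2 1 0 2
2 2 1 3
k=9  3 1 1 3
3 3 2 2
2 1 0 0
2 1 0 2
2 2 1 3
k=10  0 3 1 3
2 0 3 2
3 2 0 0
2 1 0 2
2 2 1 3
k=11  0 3 1 3
3 0 3 2
3 2 0 0
2 1 0 2
2 2 1 3
k=12  1 3 1 3
1 1 3 2
0 3 0 0
3 1 0 2
2 2 1 3
k=13  1 3 1 3
2 1 3 2
0 3 0 0
3 1 0 2
2 2 1 3
k=14  1 3 1 3
3 1 3 2
0 3 0 0
3 1 0 2
2 2 1 3
k=15  2 3 1 3
0 2 3 2
1 3 0 0
3 1 0 2
2 2 1 3
k=16  2 3 1 3
1 2 3 2
1 3 0 0
3 1 0 2
2 2 1 3
k=17  2 3 1 3
2 2 3 2
1 3 0 0
3 1 0 2
2 2 1 3
k=18  2 3 1 3
3 2 3 2
1 3 0 0
3 1 0 2
2 2 1 3
k=19  3 3 1 3
0 3 3 2
2 3 0 0
3 1 0 2
2 2 1 3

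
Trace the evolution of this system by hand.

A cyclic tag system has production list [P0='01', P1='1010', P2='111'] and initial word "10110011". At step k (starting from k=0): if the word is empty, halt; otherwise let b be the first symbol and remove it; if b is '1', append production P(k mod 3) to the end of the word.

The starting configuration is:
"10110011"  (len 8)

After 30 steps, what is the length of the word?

gen 0: "10110011"  (len 8)
gen 1: "011001101"  (len 9)
gen 2: "11001101"  (len 8)
gen 3: "1001101111"  (len 10)
gen 4: "00110111101"  (len 11)
gen 5: "0110111101"  (len 10)
gen 6: "110111101"  (len 9)
gen 7: "1011110101"  (len 10)
gen 8: "0111101011010"  (len 13)
gen 9: "111101011010"  (len 12)
gen 10: "1110101101001"  (len 13)
gen 11: "1101011010011010"  (len 16)
gen 12: "101011010011010111"  (len 18)
gen 13: "0101101001101011101"  (len 19)
gen 14: "101101001101011101"  (len 18)
gen 15: "01101001101011101111"  (len 20)
gen 16: "1101001101011101111"  (len 19)
gen 17: "1010011010111011111010"  (len 22)
gen 18: "010011010111011111010111"  (len 24)
gen 19: "10011010111011111010111"  (len 23)
gen 20: "00110101110111110101111010"  (len 26)
gen 21: "0110101110111110101111010"  (len 25)
gen 22: "110101110111110101111010"  (len 24)
gen 23: "101011101111101011110101010"  (len 27)
gen 24: "01011101111101011110101010111"  (len 29)
gen 25: "1011101111101011110101010111"  (len 28)
gen 26: "0111011111010111101010101111010"  (len 31)
gen 27: "111011111010111101010101111010"  (len 30)
gen 28: "1101111101011110101010111101001"  (len 31)
gen 29: "1011111010111101010101111010011010"  (len 34)
gen 30: "011111010111101010101111010011010111"  (len 36)

36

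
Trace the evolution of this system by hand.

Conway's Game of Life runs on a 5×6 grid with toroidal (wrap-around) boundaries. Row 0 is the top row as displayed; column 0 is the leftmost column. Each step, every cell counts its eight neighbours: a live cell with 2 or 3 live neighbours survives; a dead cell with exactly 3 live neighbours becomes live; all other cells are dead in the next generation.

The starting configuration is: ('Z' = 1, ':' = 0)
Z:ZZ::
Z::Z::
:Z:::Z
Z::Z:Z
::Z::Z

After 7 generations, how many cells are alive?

k=0  Z:ZZ::
Z::Z::
:Z:::Z
Z::Z:Z
::Z::Z
k=1  Z:ZZZZ
Z::ZZZ
:ZZ::Z
:ZZ::Z
::Z::Z
k=2  ::Z:::
::::::
::::::
:::ZZZ
::::::
k=3  ::::::
::::::
::::Z:
::::Z:
:::ZZ:
k=4  ::::::
::::::
::::::
::::ZZ
:::ZZ:
k=5  ::::::
::::::
::::::
:::ZZZ
:::ZZZ
k=6  ::::Z:
::::::
::::Z:
:::Z:Z
:::Z:Z
k=7  ::::Z:
::::::
::::Z:
:::Z:Z
:::Z:Z

6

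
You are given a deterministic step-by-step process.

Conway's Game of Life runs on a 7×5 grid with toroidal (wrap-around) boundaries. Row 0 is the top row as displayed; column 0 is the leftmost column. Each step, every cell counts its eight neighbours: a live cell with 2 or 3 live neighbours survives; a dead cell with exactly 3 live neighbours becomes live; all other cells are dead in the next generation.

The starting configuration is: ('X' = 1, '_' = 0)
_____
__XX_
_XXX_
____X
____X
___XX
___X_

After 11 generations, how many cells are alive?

t=0: _____
__XX_
_XXX_
____X
____X
___XX
___X_
t=1: __XX_
_X_X_
_X__X
X_X_X
X___X
___XX
___XX
t=2: _____
XX_XX
_X__X
_____
_X___
_____
_____
t=3: X___X
_XXXX
_XXXX
X____
_____
_____
_____
t=4: XXX_X
_____
_____
XXXXX
_____
_____
_____
t=5: XX___
XX___
XXXXX
XXXXX
XXXXX
_____
XX___
t=6: __X_X
___X_
_____
_____
_____
___X_
XX___
t=7: XXXXX
___X_
_____
_____
_____
_____
XXXXX
t=8: _____
XX_X_
_____
_____
_____
XXXXX
_____
t=9: _____
_____
_____
_____
XXXXX
XXXXX
XXXXX
t=10: XXXXX
_____
_____
XXXXX
_____
_____
_____
t=11: XXXXX
XXXXX
XXXXX
XXXXX
XXXXX
_____
XXXXX

30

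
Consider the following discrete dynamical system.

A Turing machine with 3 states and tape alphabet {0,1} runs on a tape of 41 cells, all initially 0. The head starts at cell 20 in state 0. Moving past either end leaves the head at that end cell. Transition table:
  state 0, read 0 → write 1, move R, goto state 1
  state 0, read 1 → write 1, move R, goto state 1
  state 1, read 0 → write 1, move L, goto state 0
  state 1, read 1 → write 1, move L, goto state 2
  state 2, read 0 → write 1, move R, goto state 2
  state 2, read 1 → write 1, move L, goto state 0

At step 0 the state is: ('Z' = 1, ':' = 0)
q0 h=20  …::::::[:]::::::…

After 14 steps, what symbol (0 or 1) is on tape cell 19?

step 0: q0 h=20  …::::::[:]::::::…
step 1: q1 h=21  …:::::Z[:]::::::…
step 2: q0 h=20  …::::::[Z]Z:::::…
step 3: q1 h=21  …:::::Z[Z]::::::…
step 4: q2 h=20  …::::::[Z]Z:::::…
step 5: q0 h=19  …::::::[:]ZZ::::…
step 6: q1 h=20  …:::::Z[Z]Z:::::…
step 7: q2 h=19  …::::::[Z]ZZ::::…
step 8: q0 h=18  …::::::[:]ZZZ:::…
step 9: q1 h=19  …:::::Z[Z]ZZ::::…
step 10: q2 h=18  …::::::[Z]ZZZ:::…
step 11: q0 h=17  …::::::[:]ZZZZ::…
step 12: q1 h=18  …:::::Z[Z]ZZZ:::…
step 13: q2 h=17  …::::::[Z]ZZZZ::…
step 14: q0 h=16  …::::::[:]ZZZZZ:…

1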